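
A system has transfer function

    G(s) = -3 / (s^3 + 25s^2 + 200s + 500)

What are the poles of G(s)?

The poles are the roots of the denominator s^3 + 25s^2 + 200s + 500 = 0.
Trying s = -10: the polynomial evaluates to 0, so (s + 10) is a factor.
Dividing out leaves s^2 + 15s + 50 = 0.
Factoring the quadratic: (s + 5)(s + 10) = 0.

s = -10, -5, -10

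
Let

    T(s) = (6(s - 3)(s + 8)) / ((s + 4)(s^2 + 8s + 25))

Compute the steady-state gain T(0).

At s = 0 each factor (s + a) contributes a and each (s^2 + bs + c) contributes c.
T(0) = 6·(-3) · (8) / ((4) · (25)) = -144/100 = -36/25.

T(0) = -36/25 ≈ -1.440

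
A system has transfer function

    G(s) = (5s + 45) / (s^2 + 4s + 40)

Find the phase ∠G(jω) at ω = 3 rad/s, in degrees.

At s = j3: numerator = 45 + j15, denominator = 31 + j12.
∠G = ∠num − ∠den = 18.435° − (21.161°) = -2.726°.

∠G(j3) ≈ -2.726°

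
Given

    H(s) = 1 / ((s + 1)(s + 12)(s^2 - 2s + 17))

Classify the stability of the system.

The poles can be read from the denominator factors: s = -1, -12, 1 + 4j, 1 - 4j.
Since the pole(s) at s = 1 + 4j, 1 - 4j lie in the right half-plane, the system is unstable.

unstable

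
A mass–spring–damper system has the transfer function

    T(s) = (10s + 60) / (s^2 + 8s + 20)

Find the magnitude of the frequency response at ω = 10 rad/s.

Substitute s = j10: numerator = 60 + j100, denominator = -80 + j80.
|T(j10)| = |60 + j100| / |-80 + j80| = 116.62 / 113.14 ≈ 1.031.

|T(j10)| ≈ 1.031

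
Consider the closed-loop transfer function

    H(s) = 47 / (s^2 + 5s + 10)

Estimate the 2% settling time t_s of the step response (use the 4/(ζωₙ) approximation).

t_s ≈ 1.600 s

Comparing s^2 + 5s + 10 to s^2 + 2ζωₙs + ωₙ²: ωₙ = √10 ≈ 3.162 rad/s and ζ = 5/(2·√10) ≈ 0.7906.
ζωₙ = 5/2 = 2.5, so t_s ≈ 4/(ζωₙ) = 4/2.5 = 1.600 s.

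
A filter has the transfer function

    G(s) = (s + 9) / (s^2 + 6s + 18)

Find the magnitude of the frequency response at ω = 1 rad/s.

Substitute s = j1: numerator = 9 + j1, denominator = 17 + j6.
|G(j1)| = |9 + j1| / |17 + j6| = 9.0554 / 18.028 ≈ 0.5023.

|G(j1)| ≈ 0.5023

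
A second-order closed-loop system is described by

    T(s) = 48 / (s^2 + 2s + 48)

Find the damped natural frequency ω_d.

ω_d ≈ 6.856 rad/s

Comparing s^2 + 2s + 48 to s^2 + 2ζωₙs + ωₙ²: ωₙ = √48 ≈ 6.928 rad/s and ζ = 2/(2·√48) ≈ 0.1443.
ζωₙ = 2/2 = 1, so ω_d = ωₙ√(1−ζ²) = √(ωₙ² − (ζωₙ)²) = √(48 − 1²) = √47 ≈ 6.856 rad/s.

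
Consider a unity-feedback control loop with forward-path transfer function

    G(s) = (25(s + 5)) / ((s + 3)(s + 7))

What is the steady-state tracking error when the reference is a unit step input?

G(s) has no poles at the origin.
This is a Type 0 system. Kp = lim_{s→0} G(s) = 125/21.
e_ss = 1/(1 + Kp) = 1/(1 + 125/21) = 21/146 ≈ 0.1438.

e_ss = 0.1438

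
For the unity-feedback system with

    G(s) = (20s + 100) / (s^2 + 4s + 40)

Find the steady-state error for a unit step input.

e_ss = 0.2857

G(s) has no poles at the origin.
This is a Type 0 system. Kp = lim_{s→0} G(s) = 100/40 = 5/2.
e_ss = 1/(1 + Kp) = 1/(1 + 5/2) = 2/7 ≈ 0.2857.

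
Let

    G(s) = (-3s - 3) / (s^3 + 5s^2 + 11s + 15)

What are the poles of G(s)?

s = -1 + 2j, -1 - 2j, -3

The poles are the roots of the denominator s^3 + 5s^2 + 11s + 15 = 0.
Trying s = -3: the polynomial evaluates to 0, so (s + 3) is a factor.
Dividing out leaves s^2 + 2s + 5 = 0.
The quadratic formula then gives s = -1 ± 2j.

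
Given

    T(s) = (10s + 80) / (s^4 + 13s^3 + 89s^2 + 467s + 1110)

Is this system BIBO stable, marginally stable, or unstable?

The denominator s^4 + 13s^3 + 89s^2 + 467s + 1110 factors as (s + 6)(s^2 + 2s + 37)(s + 5), giving poles at s = -6, -1 + 6j, -1 - 6j, -5.
Since all poles lie strictly in the left half-plane, the system is stable.

stable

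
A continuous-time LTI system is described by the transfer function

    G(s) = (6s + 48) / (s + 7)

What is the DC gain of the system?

Set s = 0: G(0) = (48) / (7) = 48/7.

G(0) = 48/7 ≈ 6.857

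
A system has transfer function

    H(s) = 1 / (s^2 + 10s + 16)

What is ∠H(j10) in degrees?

∠H(j10) ≈ -130.0°

At s = j10: numerator = 1, denominator = -84 + j100.
∠H = ∠num − ∠den = 0° − (130.03°) = -130.0°.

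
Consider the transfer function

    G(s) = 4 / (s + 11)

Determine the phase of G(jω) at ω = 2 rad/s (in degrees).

At s = j2: numerator = 4, denominator = 11 + j2.
∠G = ∠num − ∠den = 0° − (10.305°) = -10.30°.

∠G(j2) ≈ -10.30°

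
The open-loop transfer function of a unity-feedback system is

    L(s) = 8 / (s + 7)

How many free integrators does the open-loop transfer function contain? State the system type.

The denominator has no factor of s at the origin — no free integrator — so this is a Type 0 system.

Type 0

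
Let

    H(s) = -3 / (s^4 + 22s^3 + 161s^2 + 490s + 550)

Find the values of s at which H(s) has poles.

The poles are the roots of the denominator s^4 + 22s^3 + 161s^2 + 490s + 550 = 0.
Trying s = -5: the polynomial evaluates to 0, so (s + 5) is a factor.
Dividing out leaves s^3 + 17s^2 + 76s + 110 = 0.
This factors further as (s^2 + 6s + 10)(s + 11) = 0.

s = -3 + j, -3 - j, -5, -11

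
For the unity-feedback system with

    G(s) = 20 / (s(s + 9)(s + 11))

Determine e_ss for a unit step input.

e_ss = 0

G(s) has one pole at the origin.
This is a Type 1 system; for a step input the steady-state error is zero.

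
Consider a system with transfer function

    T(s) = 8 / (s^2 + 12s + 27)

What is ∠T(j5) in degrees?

∠T(j5) ≈ -88.09°

At s = j5: numerator = 8, denominator = 2 + j60.
∠T = ∠num − ∠den = 0° − (88.091°) = -88.09°.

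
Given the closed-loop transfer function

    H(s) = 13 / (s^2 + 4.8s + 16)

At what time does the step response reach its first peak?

Comparing s^2 + 4.8s + 16 to s^2 + 2ζωₙs + ωₙ²: ωₙ = 4 rad/s and ζ = 4.8/(2·4) = 0.6.
ζωₙ = 4.8/2 = 2.4, so ω_d = ωₙ√(1−ζ²) = √(ωₙ² − (ζωₙ)²) = √(16 − 2.4²) = √10.24 = 3.200 rad/s.
t_p = π/ω_d = π/3.200 ≈ 0.9817 s.

t_p ≈ 0.9817 s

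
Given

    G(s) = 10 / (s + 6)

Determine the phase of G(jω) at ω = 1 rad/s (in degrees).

∠G(j1) ≈ -9.462°

At s = j1: numerator = 10, denominator = 6 + j1.
∠G = ∠num − ∠den = 0° − (9.4623°) = -9.462°.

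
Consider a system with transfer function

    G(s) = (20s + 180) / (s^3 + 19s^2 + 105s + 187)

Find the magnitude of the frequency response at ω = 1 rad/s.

Substitute s = j1: numerator = 180 + j20, denominator = 168 + j104.
|G(j1)| = |180 + j20| / |168 + j104| = 181.11 / 197.59 ≈ 0.9166.

|G(j1)| ≈ 0.9166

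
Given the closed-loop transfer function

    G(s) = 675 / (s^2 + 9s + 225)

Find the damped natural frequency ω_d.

ω_d ≈ 14.31 rad/s

Comparing s^2 + 9s + 225 to s^2 + 2ζωₙs + ωₙ²: ωₙ = 15 rad/s and ζ = 9/(2·15) = 0.3.
ζωₙ = 9/2 = 4.5, so ω_d = ωₙ√(1−ζ²) = √(ωₙ² − (ζωₙ)²) = √(225 − 4.5²) = √204.75 ≈ 14.31 rad/s.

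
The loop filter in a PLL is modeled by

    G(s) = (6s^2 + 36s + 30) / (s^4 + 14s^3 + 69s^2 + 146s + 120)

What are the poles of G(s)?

s = -2 ± j, -4, -6

The poles are the roots of the denominator s^4 + 14s^3 + 69s^2 + 146s + 120 = 0.
Trying s = -4: the polynomial evaluates to 0, so (s + 4) is a factor.
Dividing out leaves s^3 + 10s^2 + 29s + 30 = 0.
This factors further as (s^2 + 4s + 5)(s + 6) = 0.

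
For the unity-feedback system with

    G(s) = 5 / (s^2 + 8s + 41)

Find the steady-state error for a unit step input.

G(s) has no poles at the origin.
This is a Type 0 system. Kp = lim_{s→0} G(s) = 5/41.
e_ss = 1/(1 + Kp) = 1/(1 + 5/41) = 41/46 ≈ 0.8913.

e_ss = 0.8913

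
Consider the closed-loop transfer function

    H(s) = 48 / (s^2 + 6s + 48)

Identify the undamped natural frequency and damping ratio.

ωₙ ≈ 6.928 rad/s, ζ ≈ 0.4330

Compare the denominator to the standard form s^2 + 2ζωₙs + ωₙ².
ωₙ² = 48, so ωₙ = √48 ≈ 6.928 rad/s.
2ζωₙ = 6, so ζ = 6/(2·√48) ≈ 0.4330.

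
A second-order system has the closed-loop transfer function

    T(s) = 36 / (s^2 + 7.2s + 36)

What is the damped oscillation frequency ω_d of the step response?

Comparing s^2 + 7.2s + 36 to s^2 + 2ζωₙs + ωₙ²: ωₙ = 6 rad/s and ζ = 7.2/(2·6) = 0.6.
ζωₙ = 7.2/2 = 3.6, so ω_d = ωₙ√(1−ζ²) = √(ωₙ² − (ζωₙ)²) = √(36 − 3.6²) = √23.04 = 4.800 rad/s.

ω_d = 4.800 rad/s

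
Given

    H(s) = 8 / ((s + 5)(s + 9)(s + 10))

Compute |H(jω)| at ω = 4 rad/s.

|H(j4)| ≈ 0.01178

Substitute s = j4: numerator = 8, denominator = 66 + j676.
|H(j4)| = |8| / |66 + j676| = 8 / 679.21 ≈ 0.01178.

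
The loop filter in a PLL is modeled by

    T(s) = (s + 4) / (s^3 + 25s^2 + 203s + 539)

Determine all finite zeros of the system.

Set the numerator to zero: s + 4 = 0.
So s = -4.

s = -4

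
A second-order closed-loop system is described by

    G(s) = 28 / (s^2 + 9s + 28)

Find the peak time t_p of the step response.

Comparing s^2 + 9s + 28 to s^2 + 2ζωₙs + ωₙ²: ωₙ = √28 ≈ 5.292 rad/s and ζ = 9/(2·√28) ≈ 0.8504.
ζωₙ = 9/2 = 4.5, so ω_d = ωₙ√(1−ζ²) = √(ωₙ² − (ζωₙ)²) = √(28 − 4.5²) = √7.75 ≈ 2.784 rad/s.
t_p = π/ω_d = π/2.784 ≈ 1.128 s.

t_p ≈ 1.128 s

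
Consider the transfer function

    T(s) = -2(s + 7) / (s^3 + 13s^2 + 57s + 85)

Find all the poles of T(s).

s = -4 + j, -4 - j, -5

The poles are the roots of the denominator s^3 + 13s^2 + 57s + 85 = 0.
Trying s = -5: the polynomial evaluates to 0, so (s + 5) is a factor.
Dividing out leaves s^2 + 8s + 17 = 0.
The quadratic formula then gives s = -4 ± 1j.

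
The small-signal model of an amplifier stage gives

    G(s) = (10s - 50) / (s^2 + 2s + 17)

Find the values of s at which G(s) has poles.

The poles are the roots of the denominator s^2 + 2s + 17 = 0.
Using the quadratic formula: s = (-2 ± √(-64))/2 = -1 ± 4j.

s = -1 + 4j, -1 - 4j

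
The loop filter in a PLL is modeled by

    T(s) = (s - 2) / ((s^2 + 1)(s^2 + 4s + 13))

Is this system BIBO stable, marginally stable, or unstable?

marginally stable

The poles can be read from the denominator factors: s = j, -j, -2 + 3j, -2 - 3j.
Since the simple pole(s) at s = ±j lie on the jω-axis with none in the right half-plane, the system is marginally stable.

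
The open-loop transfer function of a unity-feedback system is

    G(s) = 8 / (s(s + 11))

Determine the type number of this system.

Type 1

The denominator has 1 factor of s at the origin (free integrator), so this is a Type 1 system.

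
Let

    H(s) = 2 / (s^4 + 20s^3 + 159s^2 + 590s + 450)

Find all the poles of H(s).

s = -5 ± 5j, -9, -1

The poles are the roots of the denominator s^4 + 20s^3 + 159s^2 + 590s + 450 = 0.
Trying s = -9: the polynomial evaluates to 0, so (s + 9) is a factor.
Dividing out leaves s^3 + 11s^2 + 60s + 50 = 0.
This factors further as (s^2 + 10s + 50)(s + 1) = 0.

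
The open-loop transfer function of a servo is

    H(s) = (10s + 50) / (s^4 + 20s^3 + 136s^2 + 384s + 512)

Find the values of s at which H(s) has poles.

s = -2 ± 2j, -8, -8

The poles are the roots of the denominator s^4 + 20s^3 + 136s^2 + 384s + 512 = 0.
Trying s = -8: the polynomial evaluates to 0, so (s + 8) is a factor.
Dividing out leaves s^3 + 12s^2 + 40s + 64 = 0.
This factors further as (s^2 + 4s + 8)(s + 8) = 0.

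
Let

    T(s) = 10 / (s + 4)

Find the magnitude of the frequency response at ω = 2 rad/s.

|T(j2)| ≈ 2.236

Substitute s = j2: numerator = 10, denominator = 4 + j2.
|T(j2)| = |10| / |4 + j2| = 10 / 4.4721 ≈ 2.236.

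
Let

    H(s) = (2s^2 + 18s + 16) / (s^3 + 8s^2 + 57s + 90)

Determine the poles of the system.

The poles are the roots of the denominator s^3 + 8s^2 + 57s + 90 = 0.
Trying s = -2: the polynomial evaluates to 0, so (s + 2) is a factor.
Dividing out leaves s^2 + 6s + 45 = 0.
The quadratic formula then gives s = -3 ± 6j.

s = -3 ± 6j, -2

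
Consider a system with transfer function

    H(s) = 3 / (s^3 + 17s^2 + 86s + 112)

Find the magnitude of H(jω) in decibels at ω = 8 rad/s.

Substitute s = j8: numerator = 3, denominator = -976 + j176.
|H(j8)| = |3| / |-976 + j176| = 3 / 991.74 ≈ 0.003025.
In decibels: 20·log₁₀(0.003025) ≈ -50.4 dB.

|H(j8)|_dB ≈ -50.4 dB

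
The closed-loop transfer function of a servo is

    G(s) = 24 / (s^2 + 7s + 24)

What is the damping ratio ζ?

Compare the denominator to the standard form s^2 + 2ζωₙs + ωₙ².
ωₙ² = 24, so ωₙ = √24 ≈ 4.899 rad/s.
2ζωₙ = 7, so ζ = 7/(2·√24) ≈ 0.7144.

ζ ≈ 0.7144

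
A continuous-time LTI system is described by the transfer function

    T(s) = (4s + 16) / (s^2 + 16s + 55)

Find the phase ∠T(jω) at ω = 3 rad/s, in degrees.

∠T(j3) ≈ -9.349°

At s = j3: numerator = 16 + j12, denominator = 46 + j48.
∠T = ∠num − ∠den = 36.870° − (46.219°) = -9.349°.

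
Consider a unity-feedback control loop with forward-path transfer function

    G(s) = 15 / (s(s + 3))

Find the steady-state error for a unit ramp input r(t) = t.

e_ss = 0.2000

G(s) has one pole at the origin.
This is a Type 1 system. Kv = lim_{s→0} s·G(s) = 15/3 = 5.
e_ss = 1/Kv = 1/(5) = 1/5 ≈ 0.2000.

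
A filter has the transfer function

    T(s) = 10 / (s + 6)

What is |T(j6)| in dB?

|T(j6)|_dB ≈ 1.43 dB

Substitute s = j6: numerator = 10, denominator = 6 + j6.
|T(j6)| = |10| / |6 + j6| = 10 / 8.4853 ≈ 1.179.
In decibels: 20·log₁₀(1.179) ≈ 1.43 dB.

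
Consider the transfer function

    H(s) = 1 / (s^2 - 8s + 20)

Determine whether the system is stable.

The denominator s^2 - 8s + 20 factors as (s^2 - 8s + 20), giving poles at s = 4 + 2j, 4 - 2j.
Since the pole(s) at s = 4 ± 2j lie in the right half-plane, the system is unstable.

unstable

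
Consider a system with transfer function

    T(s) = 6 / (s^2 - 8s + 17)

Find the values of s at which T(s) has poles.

The poles are the roots of the denominator s^2 - 8s + 17 = 0.
Using the quadratic formula: s = (8 ± √(-4))/2 = 4 ± 1j.

s = 4 + j, 4 - j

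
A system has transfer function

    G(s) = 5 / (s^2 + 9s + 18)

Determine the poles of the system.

s = -6, -3

The poles are the roots of the denominator s^2 + 9s + 18 = 0.
Factoring: (s + 6)(s + 3) = 0, so s = -6 and s = -3.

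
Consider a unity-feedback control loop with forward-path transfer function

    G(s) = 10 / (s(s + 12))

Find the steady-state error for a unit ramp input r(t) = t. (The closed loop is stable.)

e_ss = 1.200

G(s) has one pole at the origin.
This is a Type 1 system. Kv = lim_{s→0} s·G(s) = 10/12 = 5/6.
e_ss = 1/Kv = 1/(5/6) = 6/5 ≈ 1.200.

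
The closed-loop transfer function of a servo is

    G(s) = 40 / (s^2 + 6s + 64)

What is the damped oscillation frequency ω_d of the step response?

ω_d ≈ 7.416 rad/s

Comparing s^2 + 6s + 64 to s^2 + 2ζωₙs + ωₙ²: ωₙ = 8 rad/s and ζ = 6/(2·8) = 0.375.
ζωₙ = 6/2 = 3, so ω_d = ωₙ√(1−ζ²) = √(ωₙ² − (ζωₙ)²) = √(64 − 3²) = √55 ≈ 7.416 rad/s.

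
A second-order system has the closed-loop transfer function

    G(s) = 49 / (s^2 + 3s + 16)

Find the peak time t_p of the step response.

t_p ≈ 0.8472 s

Comparing s^2 + 3s + 16 to s^2 + 2ζωₙs + ωₙ²: ωₙ = 4 rad/s and ζ = 3/(2·4) = 0.375.
ζωₙ = 3/2 = 1.5, so ω_d = ωₙ√(1−ζ²) = √(ωₙ² − (ζωₙ)²) = √(16 − 1.5²) = √13.75 ≈ 3.708 rad/s.
t_p = π/ω_d = π/3.708 ≈ 0.8472 s.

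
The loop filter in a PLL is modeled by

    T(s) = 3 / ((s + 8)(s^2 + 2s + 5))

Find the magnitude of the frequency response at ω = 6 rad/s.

|T(j6)| ≈ 0.009025

Substitute s = j6: numerator = 3, denominator = -320 - j90.
|T(j6)| = |3| / |-320 - j90| = 3 / 332.42 ≈ 0.009025.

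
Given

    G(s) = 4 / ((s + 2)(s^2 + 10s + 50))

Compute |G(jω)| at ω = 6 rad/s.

Substitute s = j6: numerator = 4, denominator = -332 + j204.
|G(j6)| = |4| / |-332 + j204| = 4 / 389.67 ≈ 0.01027.

|G(j6)| ≈ 0.01027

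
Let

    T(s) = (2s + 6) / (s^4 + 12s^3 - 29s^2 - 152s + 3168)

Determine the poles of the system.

The poles are the roots of the denominator s^4 + 12s^3 - 29s^2 - 152s + 3168 = 0.
Trying s = -11: the polynomial evaluates to 0, so (s + 11) is a factor.
Dividing out leaves s^3 + s^2 - 40s + 288 = 0.
This factors further as (s^2 - 8s + 32)(s + 9) = 0.

s = 4 ± 4j, -11, -9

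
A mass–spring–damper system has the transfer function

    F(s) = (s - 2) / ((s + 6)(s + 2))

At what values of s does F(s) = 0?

s = 2

Set the numerator to zero: s - 2 = 0.
So s = 2.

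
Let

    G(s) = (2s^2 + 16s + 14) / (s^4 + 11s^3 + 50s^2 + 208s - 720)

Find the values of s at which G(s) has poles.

The poles are the roots of the denominator s^4 + 11s^3 + 50s^2 + 208s - 720 = 0.
Trying s = -9: the polynomial evaluates to 0, so (s + 9) is a factor.
Dividing out leaves s^3 + 2s^2 + 32s - 80 = 0.
This factors further as (s^2 + 4s + 40)(s - 2) = 0.

s = -2 + 6j, -2 - 6j, -9, 2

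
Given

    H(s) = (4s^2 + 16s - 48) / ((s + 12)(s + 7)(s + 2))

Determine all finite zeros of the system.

Set the numerator to zero: 4s^2 + 16s - 48 = 0, i.e. 4·(s^2 + 4s - 12) = 0.
Factoring: (s + 6)(s - 2) = 0.

s = -6, 2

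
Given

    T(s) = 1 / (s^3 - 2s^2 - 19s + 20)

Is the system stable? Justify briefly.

The denominator s^3 - 2s^2 - 19s + 20 factors as (s + 4)(s - 5)(s - 1), giving poles at s = -4, 5, 1.
Since the pole(s) at s = 5, 1 lie in the right half-plane, the system is unstable.

unstable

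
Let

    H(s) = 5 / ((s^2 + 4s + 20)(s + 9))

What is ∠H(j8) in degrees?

At s = j8: numerator = 5, denominator = -652 - j64.
∠H = ∠num − ∠den = 0° − (-174.39°) = 174.4°.

∠H(j8) ≈ 174.4°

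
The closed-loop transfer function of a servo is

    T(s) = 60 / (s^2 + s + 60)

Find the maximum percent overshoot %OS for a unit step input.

Comparing s^2 + s + 60 to s^2 + 2ζωₙs + ωₙ²: ωₙ = √60 ≈ 7.746 rad/s and ζ = 1/(2·√60) ≈ 0.06455.
%OS = 100·exp(−πζ/√(1−ζ²)) = 100·exp(−π·0.06455/√(1−0.06455²)) ≈ 81.6%.

%OS ≈ 81.6%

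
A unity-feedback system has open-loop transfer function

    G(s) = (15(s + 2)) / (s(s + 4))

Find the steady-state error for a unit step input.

e_ss = 0

G(s) has one pole at the origin.
This is a Type 1 system; for a step input the steady-state error is zero.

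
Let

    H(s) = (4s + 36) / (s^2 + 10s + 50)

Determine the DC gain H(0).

Set s = 0: H(0) = (36) / (50) = 18/25.

H(0) = 18/25 ≈ 0.7200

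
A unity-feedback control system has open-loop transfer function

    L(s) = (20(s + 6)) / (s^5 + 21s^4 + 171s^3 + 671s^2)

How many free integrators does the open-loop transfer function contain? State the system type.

Type 2

The denominator has 2 factors of s at the origin (free integrators), so this is a Type 2 system.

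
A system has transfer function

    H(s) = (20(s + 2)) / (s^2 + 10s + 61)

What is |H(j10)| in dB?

|H(j10)|_dB ≈ 5.58 dB

Substitute s = j10: numerator = 40 + j200, denominator = -39 + j100.
|H(j10)| = |40 + j200| / |-39 + j100| = 203.96 / 107.34 ≈ 1.900.
In decibels: 20·log₁₀(1.900) ≈ 5.58 dB.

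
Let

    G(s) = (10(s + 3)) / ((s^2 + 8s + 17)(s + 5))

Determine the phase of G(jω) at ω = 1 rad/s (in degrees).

At s = j1: numerator = 30 + j10, denominator = 72 + j56.
∠G = ∠num − ∠den = 18.435° − (37.875°) = -19.44°.

∠G(j1) ≈ -19.44°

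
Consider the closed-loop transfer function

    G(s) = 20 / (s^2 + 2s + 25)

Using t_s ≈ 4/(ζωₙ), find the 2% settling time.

t_s ≈ 4 s

Comparing s^2 + 2s + 25 to s^2 + 2ζωₙs + ωₙ²: ωₙ = 5 rad/s and ζ = 2/(2·5) = 0.2.
ζωₙ = 2/2 = 1, so t_s ≈ 4/(ζωₙ) = 4/1 = 4 s.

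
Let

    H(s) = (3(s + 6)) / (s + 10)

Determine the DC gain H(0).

At s = 0 each factor (s + a) contributes a and each (s^2 + bs + c) contributes c.
H(0) = 3·(6) / ((10)) = 18/10 = 9/5.

H(0) = 9/5 ≈ 1.800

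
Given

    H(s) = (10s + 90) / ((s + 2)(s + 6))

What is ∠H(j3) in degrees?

At s = j3: numerator = 90 + j30, denominator = 3 + j24.
∠H = ∠num − ∠den = 18.435° − (82.875°) = -64.44°.

∠H(j3) ≈ -64.44°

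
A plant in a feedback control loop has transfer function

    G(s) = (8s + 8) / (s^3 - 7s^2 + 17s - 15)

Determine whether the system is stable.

unstable

The denominator s^3 - 7s^2 + 17s - 15 factors as (s^2 - 4s + 5)(s - 3), giving poles at s = 2 + j, 2 - j, 3.
Since the pole(s) at s = 2 + j, 2 - j, 3 lie in the right half-plane, the system is unstable.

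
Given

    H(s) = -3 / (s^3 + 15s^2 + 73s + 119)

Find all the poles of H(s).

The poles are the roots of the denominator s^3 + 15s^2 + 73s + 119 = 0.
Trying s = -7: the polynomial evaluates to 0, so (s + 7) is a factor.
Dividing out leaves s^2 + 8s + 17 = 0.
The quadratic formula then gives s = -4 ± 1j.

s = -4 + j, -4 - j, -7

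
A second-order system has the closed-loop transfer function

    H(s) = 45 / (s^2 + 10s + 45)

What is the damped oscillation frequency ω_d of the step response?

Comparing s^2 + 10s + 45 to s^2 + 2ζωₙs + ωₙ²: ωₙ = √45 ≈ 6.708 rad/s and ζ = 10/(2·√45) ≈ 0.7454.
ζωₙ = 10/2 = 5, so ω_d = ωₙ√(1−ζ²) = √(ωₙ² − (ζωₙ)²) = √(45 − 5²) = √20 ≈ 4.472 rad/s.

ω_d ≈ 4.472 rad/s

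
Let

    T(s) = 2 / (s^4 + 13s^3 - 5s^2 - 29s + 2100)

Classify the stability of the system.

unstable

The denominator s^4 + 13s^3 - 5s^2 - 29s + 2100 factors as (s + 7)(s + 12)(s^2 - 6s + 25), giving poles at s = -7, -12, 3 + 4j, 3 - 4j.
Since the pole(s) at s = 3 + 4j, 3 - 4j lie in the right half-plane, the system is unstable.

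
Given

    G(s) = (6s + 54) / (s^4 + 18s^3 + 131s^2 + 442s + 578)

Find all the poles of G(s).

The poles are the roots of the denominator s^4 + 18s^3 + 131s^2 + 442s + 578 = 0.
No real roots exist; factor into two real quadratics: (s^2 + 10s + 34)(s^2 + 8s + 17) = 0.
Each quadratic gives a conjugate pair via the quadratic formula.

s = -5 + 3j, -5 - 3j, -4 + j, -4 - j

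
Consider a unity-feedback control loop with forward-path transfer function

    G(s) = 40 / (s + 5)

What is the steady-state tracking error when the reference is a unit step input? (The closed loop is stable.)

G(s) has no poles at the origin.
This is a Type 0 system. Kp = lim_{s→0} G(s) = 40/5 = 8.
e_ss = 1/(1 + Kp) = 1/(1 + 8) = 1/9 ≈ 0.1111.

e_ss = 0.1111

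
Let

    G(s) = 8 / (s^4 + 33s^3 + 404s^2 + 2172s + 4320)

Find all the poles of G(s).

The poles are the roots of the denominator s^4 + 33s^3 + 404s^2 + 2172s + 4320 = 0.
Trying s = -6: the polynomial evaluates to 0, so (s + 6) is a factor.
Dividing out leaves s^3 + 27s^2 + 242s + 720 = 0.
This factors further as (s + 8)(s + 10)(s + 9) = 0.

s = -6, -8, -10, -9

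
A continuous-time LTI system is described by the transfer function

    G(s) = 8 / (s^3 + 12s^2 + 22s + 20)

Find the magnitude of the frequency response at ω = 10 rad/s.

Substitute s = j10: numerator = 8, denominator = -1180 - j780.
|G(j10)| = |8| / |-1180 - j780| = 8 / 1414.5 ≈ 0.005656.

|G(j10)| ≈ 0.005656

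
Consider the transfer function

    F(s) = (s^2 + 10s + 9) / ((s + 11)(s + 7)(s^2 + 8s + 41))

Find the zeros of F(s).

s = -9, -1

Set the numerator to zero: s^2 + 10s + 9 = 0.
Factoring: (s + 9)(s + 1) = 0.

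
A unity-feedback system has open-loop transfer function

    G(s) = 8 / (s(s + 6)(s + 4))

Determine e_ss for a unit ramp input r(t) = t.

G(s) has one pole at the origin.
This is a Type 1 system. Kv = lim_{s→0} s·G(s) = 8/24 = 1/3.
e_ss = 1/Kv = 1/(1/3) = 3.

e_ss = 3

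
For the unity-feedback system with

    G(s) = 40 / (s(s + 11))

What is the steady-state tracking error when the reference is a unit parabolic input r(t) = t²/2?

e_ss = ∞

G(s) has one pole at the origin.
This is a Type 1 system; Ka = lim_{s→0} s^2·G(s) = 0, so the steady-state error for a parabola input is infinite.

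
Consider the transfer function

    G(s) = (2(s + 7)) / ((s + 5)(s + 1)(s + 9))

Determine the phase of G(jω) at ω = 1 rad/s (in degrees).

∠G(j1) ≈ -54.52°

At s = j1: numerator = 14 + j2, denominator = 30 + j58.
∠G = ∠num − ∠den = 8.1301° − (62.650°) = -54.52°.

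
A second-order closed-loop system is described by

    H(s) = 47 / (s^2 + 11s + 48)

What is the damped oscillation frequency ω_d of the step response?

ω_d ≈ 4.213 rad/s

Comparing s^2 + 11s + 48 to s^2 + 2ζωₙs + ωₙ²: ωₙ = √48 ≈ 6.928 rad/s and ζ = 11/(2·√48) ≈ 0.7939.
ζωₙ = 11/2 = 5.5, so ω_d = ωₙ√(1−ζ²) = √(ωₙ² − (ζωₙ)²) = √(48 − 5.5²) = √17.75 ≈ 4.213 rad/s.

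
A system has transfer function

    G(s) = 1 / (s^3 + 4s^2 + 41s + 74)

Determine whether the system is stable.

stable

The denominator s^3 + 4s^2 + 41s + 74 factors as (s^2 + 2s + 37)(s + 2), giving poles at s = -1 + 6j, -1 - 6j, -2.
Since all poles lie strictly in the left half-plane, the system is stable.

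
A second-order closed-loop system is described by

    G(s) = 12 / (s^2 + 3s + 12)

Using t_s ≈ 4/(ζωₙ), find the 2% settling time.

Comparing s^2 + 3s + 12 to s^2 + 2ζωₙs + ωₙ²: ωₙ = √12 ≈ 3.464 rad/s and ζ = 3/(2·√12) ≈ 0.4330.
ζωₙ = 3/2 = 1.5, so t_s ≈ 4/(ζωₙ) = 4/1.5 ≈ 2.667 s.

t_s ≈ 2.667 s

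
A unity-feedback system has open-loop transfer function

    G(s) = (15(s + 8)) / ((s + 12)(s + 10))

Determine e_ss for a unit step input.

e_ss = 0.5000

G(s) has no poles at the origin.
This is a Type 0 system. Kp = lim_{s→0} G(s) = 120/120 = 1.
e_ss = 1/(1 + Kp) = 1/(1 + 1) = 1/2 ≈ 0.5000.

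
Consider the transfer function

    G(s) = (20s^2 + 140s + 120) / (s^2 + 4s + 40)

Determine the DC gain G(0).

G(0) = 3

Set s = 0: G(0) = (120) / (40) = 3.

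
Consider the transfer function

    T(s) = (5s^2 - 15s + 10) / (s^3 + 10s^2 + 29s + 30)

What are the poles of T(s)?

The poles are the roots of the denominator s^3 + 10s^2 + 29s + 30 = 0.
Trying s = -6: the polynomial evaluates to 0, so (s + 6) is a factor.
Dividing out leaves s^2 + 4s + 5 = 0.
The quadratic formula then gives s = -2 ± 1j.

s = -2 + j, -2 - j, -6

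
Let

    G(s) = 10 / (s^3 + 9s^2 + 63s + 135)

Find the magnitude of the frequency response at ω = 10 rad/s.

Substitute s = j10: numerator = 10, denominator = -765 - j370.
|G(j10)| = |10| / |-765 - j370| = 10 / 849.78 ≈ 0.01177.

|G(j10)| ≈ 0.01177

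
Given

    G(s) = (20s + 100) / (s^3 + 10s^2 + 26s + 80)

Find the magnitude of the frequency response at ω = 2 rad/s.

Substitute s = j2: numerator = 100 + j40, denominator = 40 + j44.
|G(j2)| = |100 + j40| / |40 + j44| = 107.70 / 59.464 ≈ 1.811.

|G(j2)| ≈ 1.811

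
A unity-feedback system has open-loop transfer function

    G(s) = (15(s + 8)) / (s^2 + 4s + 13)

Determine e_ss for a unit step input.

G(s) has no poles at the origin.
This is a Type 0 system. Kp = lim_{s→0} G(s) = 120/13.
e_ss = 1/(1 + Kp) = 1/(1 + 120/13) = 13/133 ≈ 0.09774.

e_ss = 0.09774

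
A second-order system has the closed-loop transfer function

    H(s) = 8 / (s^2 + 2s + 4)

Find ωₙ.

ωₙ = 2 rad/s

Compare the denominator to the standard form s^2 + 2ζωₙs + ωₙ².
ωₙ² = 4, so ωₙ = 2 rad/s.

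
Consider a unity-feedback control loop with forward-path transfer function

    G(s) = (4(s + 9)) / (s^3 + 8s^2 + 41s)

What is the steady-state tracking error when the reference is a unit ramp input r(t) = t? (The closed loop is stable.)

e_ss = 1.139

G(s) has one pole at the origin.
This is a Type 1 system. Kv = lim_{s→0} s·G(s) = 36/41.
e_ss = 1/Kv = 1/(36/41) = 41/36 ≈ 1.139.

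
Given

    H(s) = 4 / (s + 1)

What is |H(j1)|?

Substitute s = j1: numerator = 4, denominator = 1 + j1.
|H(j1)| = |4| / |1 + j1| = 4 / 1.4142 ≈ 2.828.

|H(j1)| ≈ 2.828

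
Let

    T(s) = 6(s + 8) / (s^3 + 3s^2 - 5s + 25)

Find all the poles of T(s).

s = 1 + 2j, 1 - 2j, -5

The poles are the roots of the denominator s^3 + 3s^2 - 5s + 25 = 0.
Trying s = -5: the polynomial evaluates to 0, so (s + 5) is a factor.
Dividing out leaves s^2 - 2s + 5 = 0.
The quadratic formula then gives s = 1 ± 2j.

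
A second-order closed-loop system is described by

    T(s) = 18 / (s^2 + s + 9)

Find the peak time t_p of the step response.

Comparing s^2 + s + 9 to s^2 + 2ζωₙs + ωₙ²: ωₙ = 3 rad/s and ζ = 1/(2·3) ≈ 0.1667.
ζωₙ = 1/2 = 0.5, so ω_d = ωₙ√(1−ζ²) = √(ωₙ² − (ζωₙ)²) = √(9 − 0.5²) = √8.75 ≈ 2.958 rad/s.
t_p = π/ω_d = π/2.958 ≈ 1.062 s.

t_p ≈ 1.062 s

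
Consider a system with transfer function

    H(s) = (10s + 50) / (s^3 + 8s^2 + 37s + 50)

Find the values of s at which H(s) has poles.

The poles are the roots of the denominator s^3 + 8s^2 + 37s + 50 = 0.
Trying s = -2: the polynomial evaluates to 0, so (s + 2) is a factor.
Dividing out leaves s^2 + 6s + 25 = 0.
The quadratic formula then gives s = -3 ± 4j.

s = -3 + 4j, -3 - 4j, -2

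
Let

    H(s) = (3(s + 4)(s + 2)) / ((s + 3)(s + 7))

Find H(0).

H(0) = 8/7 ≈ 1.143

At s = 0 each factor (s + a) contributes a and each (s^2 + bs + c) contributes c.
H(0) = 3·(4) · (2) / ((3) · (7)) = 24/21 = 8/7.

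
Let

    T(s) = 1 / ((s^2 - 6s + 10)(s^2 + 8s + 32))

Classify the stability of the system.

The poles can be read from the denominator factors: s = 3 + j, 3 - j, -4 + 4j, -4 - 4j.
Since the pole(s) at s = 3 + j, 3 - j lie in the right half-plane, the system is unstable.

unstable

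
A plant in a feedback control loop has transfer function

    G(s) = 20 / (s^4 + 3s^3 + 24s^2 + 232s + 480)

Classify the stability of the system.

unstable

The denominator s^4 + 3s^3 + 24s^2 + 232s + 480 factors as (s + 4)(s + 3)(s^2 - 4s + 40), giving poles at s = -4, -3, 2 ± 6j.
Since the pole(s) at s = 2 + 6j, 2 - 6j lie in the right half-plane, the system is unstable.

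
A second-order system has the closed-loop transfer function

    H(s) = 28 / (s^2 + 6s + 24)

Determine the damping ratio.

ζ ≈ 0.6124

Compare the denominator to the standard form s^2 + 2ζωₙs + ωₙ².
ωₙ² = 24, so ωₙ = √24 ≈ 4.899 rad/s.
2ζωₙ = 6, so ζ = 6/(2·√24) ≈ 0.6124.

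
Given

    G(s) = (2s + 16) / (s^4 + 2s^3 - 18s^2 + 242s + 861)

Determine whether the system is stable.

The denominator s^4 + 2s^3 - 18s^2 + 242s + 861 factors as (s + 7)(s + 3)(s^2 - 8s + 41), giving poles at s = -7, -3, 4 ± 5j.
Since the pole(s) at s = 4 ± 5j lie in the right half-plane, the system is unstable.

unstable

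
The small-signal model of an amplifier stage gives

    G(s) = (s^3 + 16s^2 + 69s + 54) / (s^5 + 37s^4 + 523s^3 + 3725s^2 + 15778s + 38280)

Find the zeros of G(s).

Set the numerator to zero: s^3 + 16s^2 + 69s + 54 = 0.
Factoring: (s + 1)(s + 6)(s + 9) = 0.

s = -1, -6, -9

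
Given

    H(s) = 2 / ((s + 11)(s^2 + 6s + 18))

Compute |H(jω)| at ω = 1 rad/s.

Substitute s = j1: numerator = 2, denominator = 181 + j83.
|H(j1)| = |2| / |181 + j83| = 2 / 199.12 ≈ 0.01004.

|H(j1)| ≈ 0.01004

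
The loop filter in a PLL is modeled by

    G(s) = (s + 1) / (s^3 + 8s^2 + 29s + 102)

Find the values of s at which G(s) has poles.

s = -1 + 4j, -1 - 4j, -6

The poles are the roots of the denominator s^3 + 8s^2 + 29s + 102 = 0.
Trying s = -6: the polynomial evaluates to 0, so (s + 6) is a factor.
Dividing out leaves s^2 + 2s + 17 = 0.
The quadratic formula then gives s = -1 ± 4j.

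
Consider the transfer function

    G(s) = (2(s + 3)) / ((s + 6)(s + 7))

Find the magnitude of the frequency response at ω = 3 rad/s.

|G(j3)| ≈ 0.1661

Substitute s = j3: numerator = 6 + j6, denominator = 33 + j39.
|G(j3)| = |6 + j6| / |33 + j39| = 8.4853 / 51.088 ≈ 0.1661.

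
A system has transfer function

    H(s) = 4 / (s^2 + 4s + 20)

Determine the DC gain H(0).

Set s = 0: H(0) = (4) / (20) = 1/5.

H(0) = 1/5 ≈ 0.2000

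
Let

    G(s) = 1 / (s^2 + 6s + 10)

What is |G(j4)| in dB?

Substitute s = j4: numerator = 1, denominator = -6 + j24.
|G(j4)| = |1| / |-6 + j24| = 1 / 24.739 ≈ 0.04042.
In decibels: 20·log₁₀(0.04042) ≈ -27.9 dB.

|G(j4)|_dB ≈ -27.9 dB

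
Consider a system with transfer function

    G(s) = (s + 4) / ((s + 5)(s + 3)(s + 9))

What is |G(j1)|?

Substitute s = j1: numerator = 4 + j1, denominator = 118 + j86.
|G(j1)| = |4 + j1| / |118 + j86| = 4.1231 / 146.01 ≈ 0.02824.

|G(j1)| ≈ 0.02824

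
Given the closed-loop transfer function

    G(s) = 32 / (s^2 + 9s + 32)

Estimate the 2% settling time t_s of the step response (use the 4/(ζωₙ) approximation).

Comparing s^2 + 9s + 32 to s^2 + 2ζωₙs + ωₙ²: ωₙ = √32 ≈ 5.657 rad/s and ζ = 9/(2·√32) ≈ 0.7955.
ζωₙ = 9/2 = 4.5, so t_s ≈ 4/(ζωₙ) = 4/4.5 ≈ 0.8889 s.

t_s ≈ 0.8889 s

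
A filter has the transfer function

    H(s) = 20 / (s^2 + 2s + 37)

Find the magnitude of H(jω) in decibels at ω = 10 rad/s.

Substitute s = j10: numerator = 20, denominator = -63 + j20.
|H(j10)| = |20| / |-63 + j20| = 20 / 66.098 ≈ 0.3026.
In decibels: 20·log₁₀(0.3026) ≈ -10.4 dB.

|H(j10)|_dB ≈ -10.4 dB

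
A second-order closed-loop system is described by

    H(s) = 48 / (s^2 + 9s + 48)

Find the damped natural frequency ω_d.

ω_d ≈ 5.268 rad/s

Comparing s^2 + 9s + 48 to s^2 + 2ζωₙs + ωₙ²: ωₙ = √48 ≈ 6.928 rad/s and ζ = 9/(2·√48) ≈ 0.6495.
ζωₙ = 9/2 = 4.5, so ω_d = ωₙ√(1−ζ²) = √(ωₙ² − (ζωₙ)²) = √(48 − 4.5²) = √27.75 ≈ 5.268 rad/s.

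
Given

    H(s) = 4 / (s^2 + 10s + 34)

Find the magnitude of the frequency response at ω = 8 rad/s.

Substitute s = j8: numerator = 4, denominator = -30 + j80.
|H(j8)| = |4| / |-30 + j80| = 4 / 85.440 ≈ 0.04682.

|H(j8)| ≈ 0.04682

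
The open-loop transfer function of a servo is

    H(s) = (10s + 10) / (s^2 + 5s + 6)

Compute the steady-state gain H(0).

Set s = 0: H(0) = (10) / (6) = 5/3.

H(0) = 5/3 ≈ 1.667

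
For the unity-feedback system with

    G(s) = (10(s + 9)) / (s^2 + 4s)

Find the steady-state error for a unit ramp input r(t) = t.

e_ss = 0.04444

G(s) has one pole at the origin.
This is a Type 1 system. Kv = lim_{s→0} s·G(s) = 90/4 = 45/2.
e_ss = 1/Kv = 1/(45/2) = 2/45 ≈ 0.04444.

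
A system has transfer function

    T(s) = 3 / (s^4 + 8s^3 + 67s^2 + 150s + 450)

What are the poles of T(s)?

The poles are the roots of the denominator s^4 + 8s^3 + 67s^2 + 150s + 450 = 0.
No real roots exist; factor into two real quadratics: (s^2 + 2s + 10)(s^2 + 6s + 45) = 0.
Each quadratic gives a conjugate pair via the quadratic formula.

s = -1 ± 3j, -3 ± 6j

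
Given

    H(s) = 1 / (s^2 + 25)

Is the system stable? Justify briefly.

The poles can be read from the denominator factors: s = 5j, -5j.
Since the simple pole(s) at s = 5j, -5j lie on the jω-axis with none in the right half-plane, the system is marginally stable.

marginally stable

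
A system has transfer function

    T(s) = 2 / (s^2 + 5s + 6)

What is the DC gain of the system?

T(0) = 1/3 ≈ 0.3333

Set s = 0: T(0) = (2) / (6) = 1/3.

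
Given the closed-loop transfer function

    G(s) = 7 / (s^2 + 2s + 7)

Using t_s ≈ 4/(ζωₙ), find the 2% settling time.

t_s ≈ 4 s

Comparing s^2 + 2s + 7 to s^2 + 2ζωₙs + ωₙ²: ωₙ = √7 ≈ 2.646 rad/s and ζ = 2/(2·√7) ≈ 0.3780.
ζωₙ = 2/2 = 1, so t_s ≈ 4/(ζωₙ) = 4/1 = 4 s.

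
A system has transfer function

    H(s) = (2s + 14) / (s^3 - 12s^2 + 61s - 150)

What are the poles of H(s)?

s = 3 + 4j, 3 - 4j, 6

The poles are the roots of the denominator s^3 - 12s^2 + 61s - 150 = 0.
Trying s = 6: the polynomial evaluates to 0, so (s - 6) is a factor.
Dividing out leaves s^2 - 6s + 25 = 0.
The quadratic formula then gives s = 3 ± 4j.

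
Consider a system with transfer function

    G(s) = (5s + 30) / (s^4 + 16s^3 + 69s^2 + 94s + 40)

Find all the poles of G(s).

s = -4, -1, -10, -1

The poles are the roots of the denominator s^4 + 16s^3 + 69s^2 + 94s + 40 = 0.
Trying s = -4: the polynomial evaluates to 0, so (s + 4) is a factor.
Dividing out leaves s^3 + 12s^2 + 21s + 10 = 0.
This factors further as (s + 1)^2(s + 10) = 0.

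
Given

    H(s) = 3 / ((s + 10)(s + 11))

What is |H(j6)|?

Substitute s = j6: numerator = 3, denominator = 74 + j126.
|H(j6)| = |3| / |74 + j126| = 3 / 146.12 ≈ 0.02053.

|H(j6)| ≈ 0.02053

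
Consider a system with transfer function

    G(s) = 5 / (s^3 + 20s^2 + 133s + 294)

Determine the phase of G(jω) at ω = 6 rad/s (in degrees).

At s = j6: numerator = 5, denominator = -426 + j582.
∠G = ∠num − ∠den = 0° − (126.20°) = -126.2°.

∠G(j6) ≈ -126.2°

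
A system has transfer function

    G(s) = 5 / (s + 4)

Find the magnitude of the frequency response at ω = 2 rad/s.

|G(j2)| ≈ 1.118

Substitute s = j2: numerator = 5, denominator = 4 + j2.
|G(j2)| = |5| / |4 + j2| = 5 / 4.4721 ≈ 1.118.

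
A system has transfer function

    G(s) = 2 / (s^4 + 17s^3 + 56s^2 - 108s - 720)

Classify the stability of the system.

The denominator s^4 + 17s^3 + 56s^2 - 108s - 720 factors as (s - 3)(s^2 + 8s + 20)(s + 12), giving poles at s = 3, -4 + 2j, -4 - 2j, -12.
Since the pole(s) at s = 3 lie in the right half-plane, the system is unstable.

unstable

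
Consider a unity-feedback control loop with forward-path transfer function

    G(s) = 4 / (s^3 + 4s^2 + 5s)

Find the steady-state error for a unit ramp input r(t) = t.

G(s) has one pole at the origin.
This is a Type 1 system. Kv = lim_{s→0} s·G(s) = 4/5.
e_ss = 1/Kv = 1/(4/5) = 5/4 ≈ 1.250.

e_ss = 1.250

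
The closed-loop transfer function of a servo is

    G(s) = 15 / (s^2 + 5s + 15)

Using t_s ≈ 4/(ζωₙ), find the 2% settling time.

Comparing s^2 + 5s + 15 to s^2 + 2ζωₙs + ωₙ²: ωₙ = √15 ≈ 3.873 rad/s and ζ = 5/(2·√15) ≈ 0.6455.
ζωₙ = 5/2 = 2.5, so t_s ≈ 4/(ζωₙ) = 4/2.5 = 1.600 s.

t_s ≈ 1.600 s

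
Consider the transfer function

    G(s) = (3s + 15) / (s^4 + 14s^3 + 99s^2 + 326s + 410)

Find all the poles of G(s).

The poles are the roots of the denominator s^4 + 14s^3 + 99s^2 + 326s + 410 = 0.
No real roots exist; factor into two real quadratics: (s^2 + 6s + 10)(s^2 + 8s + 41) = 0.
Each quadratic gives a conjugate pair via the quadratic formula.

s = -3 + j, -3 - j, -4 + 5j, -4 - 5j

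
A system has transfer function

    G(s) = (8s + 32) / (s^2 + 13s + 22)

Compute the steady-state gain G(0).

Set s = 0: G(0) = (32) / (22) = 16/11.

G(0) = 16/11 ≈ 1.455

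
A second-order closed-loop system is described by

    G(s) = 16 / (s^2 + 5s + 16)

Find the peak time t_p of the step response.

t_p ≈ 1.006 s

Comparing s^2 + 5s + 16 to s^2 + 2ζωₙs + ωₙ²: ωₙ = 4 rad/s and ζ = 5/(2·4) = 0.625.
ζωₙ = 5/2 = 2.5, so ω_d = ωₙ√(1−ζ²) = √(ωₙ² − (ζωₙ)²) = √(16 − 2.5²) = √9.75 ≈ 3.122 rad/s.
t_p = π/ω_d = π/3.122 ≈ 1.006 s.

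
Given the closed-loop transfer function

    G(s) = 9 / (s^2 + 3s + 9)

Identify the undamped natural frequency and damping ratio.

ωₙ = 3 rad/s, ζ = 0.5

Compare the denominator to the standard form s^2 + 2ζωₙs + ωₙ².
ωₙ² = 9, so ωₙ = 3 rad/s.
2ζωₙ = 3, so ζ = 3/(2·3) = 0.5.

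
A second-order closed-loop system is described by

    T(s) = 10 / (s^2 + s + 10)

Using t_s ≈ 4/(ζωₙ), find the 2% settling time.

t_s ≈ 8 s

Comparing s^2 + s + 10 to s^2 + 2ζωₙs + ωₙ²: ωₙ = √10 ≈ 3.162 rad/s and ζ = 1/(2·√10) ≈ 0.1581.
ζωₙ = 1/2 = 0.5, so t_s ≈ 4/(ζωₙ) = 4/0.5 = 8 s.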